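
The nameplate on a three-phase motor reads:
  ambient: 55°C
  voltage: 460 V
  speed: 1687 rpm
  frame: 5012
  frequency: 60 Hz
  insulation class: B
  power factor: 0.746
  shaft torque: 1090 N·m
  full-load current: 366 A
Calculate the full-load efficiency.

ω = 2π × 1687/60 = 176.7 rad/s; P_out = τω = 1090 × 176.7 = 192603 W
P_in = √3·V_L·I_L·cosφ = 1.732 × 460 × 366 × 0.746 = 217533 W
η = P_out / P_in = 192603 / 217533 = 0.885 = 88.5%

88.5 %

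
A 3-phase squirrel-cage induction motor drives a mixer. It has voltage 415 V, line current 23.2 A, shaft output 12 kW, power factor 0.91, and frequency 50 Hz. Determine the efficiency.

P_out = 12 kW = 12000 W
P_in = √3·V_L·I_L·cosφ = 1.732 × 415 × 23.2 × 0.91 = 15175 W
η = P_out / P_in = 12000 / 15175 = 0.791 = 79.1%

79.1 %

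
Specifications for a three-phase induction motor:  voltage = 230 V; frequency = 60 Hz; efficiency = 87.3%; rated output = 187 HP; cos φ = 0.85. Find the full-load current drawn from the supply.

P_out = 187 × 746 = 139502 W
P_in = P_out / η = 139502 / 0.873 = 159796 W
I_L = P_in / (√3·V_L·cosφ) = 159796 / (1.732 × 230 × 0.85) = 472 A

472 A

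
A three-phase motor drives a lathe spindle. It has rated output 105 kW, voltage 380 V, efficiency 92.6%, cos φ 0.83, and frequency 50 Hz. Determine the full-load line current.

P_out = 105 kW = 105000 W
P_in = P_out / η = 105000 / 0.926 = 113391 W
I_L = P_in / (√3·V_L·cosφ) = 113391 / (1.732 × 380 × 0.83) = 208 A

208 A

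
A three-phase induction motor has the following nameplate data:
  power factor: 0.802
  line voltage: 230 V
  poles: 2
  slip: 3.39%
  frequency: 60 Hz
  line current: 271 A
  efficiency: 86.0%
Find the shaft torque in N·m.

P_in = √3·V·I·cosφ = 1.732 × 230 × 271 × 0.802 = 86580 W
P_out = η·P_in = 0.86 × 86580 = 74459 W
n_s = 120×60/2 = 3600 rpm; n = 3600×(1−0.0339) = 3478 rpm
ω = 2π×3478/60 = 364.2 rad/s
τ = P_out/ω = 74459/364.2 = 204 N·m

204 N·m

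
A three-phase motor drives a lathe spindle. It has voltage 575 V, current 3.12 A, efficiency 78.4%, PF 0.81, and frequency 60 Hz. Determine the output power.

P_in = √3·V·I·cosφ = 1.732 × 575 × 3.12 × 0.81 = 2517 W
P_out = η·P_in = 0.784 × 2517 = 1973 W

1.97 kW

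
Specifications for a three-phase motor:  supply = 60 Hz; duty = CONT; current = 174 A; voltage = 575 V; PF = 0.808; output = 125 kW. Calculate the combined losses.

P_in = √3·V·I·cosφ = 1.732×575×174×0.808 = 140016 W
P_out = 125000 W
Losses = P_in − P_out = 140016 − 125000 = 15016 W

15000 W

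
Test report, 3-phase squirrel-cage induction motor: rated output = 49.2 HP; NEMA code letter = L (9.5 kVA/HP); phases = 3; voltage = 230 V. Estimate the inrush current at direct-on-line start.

S_LR = 9.5 × 49.2 = 467.4 kVA
I_LR = S_LR/(√3·V_L) = 467400/(1.732×230) = 1170 A

1170 A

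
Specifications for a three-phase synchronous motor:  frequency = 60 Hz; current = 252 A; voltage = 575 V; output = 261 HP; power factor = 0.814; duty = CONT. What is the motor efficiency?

P_out = 261 × 746 = 194706 W
P_in = √3·V_L·I_L·cosφ = 1.732 × 575 × 252 × 0.814 = 204287 W
η = P_out / P_in = 194706 / 204287 = 0.953 = 95.3%

95.3 %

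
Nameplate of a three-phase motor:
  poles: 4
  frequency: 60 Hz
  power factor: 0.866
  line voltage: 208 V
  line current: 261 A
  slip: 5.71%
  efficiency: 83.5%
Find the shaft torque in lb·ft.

P_in = √3·V·I·cosφ = 1.732 × 208 × 261 × 0.866 = 81427 W
P_out = η·P_in = 0.835 × 81427 = 67992 W
n_s = 120×60/4 = 1800 rpm; n = 1800×(1−0.0571) = 1697 rpm
ω = 2π×1697/60 = 177.7 rad/s
τ = P_out/ω = 67992/177.7 = 382.6 N·m
In lb·ft: 382.6/1.356 = 282 lb·ft

282 lb·ft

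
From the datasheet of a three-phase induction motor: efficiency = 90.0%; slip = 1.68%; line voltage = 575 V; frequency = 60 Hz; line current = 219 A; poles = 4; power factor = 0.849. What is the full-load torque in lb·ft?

663 lb·ft

P_in = √3·V·I·cosφ = 1.732 × 575 × 219 × 0.849 = 185169 W
P_out = η·P_in = 0.9 × 185169 = 166652 W
n_s = 120×60/4 = 1800 rpm; n = 1800×(1−0.0168) = 1770 rpm
ω = 2π×1770/60 = 185.4 rad/s
τ = P_out/ω = 166652/185.4 = 898.9 N·m
In lb·ft: 898.9/1.356 = 663 lb·ft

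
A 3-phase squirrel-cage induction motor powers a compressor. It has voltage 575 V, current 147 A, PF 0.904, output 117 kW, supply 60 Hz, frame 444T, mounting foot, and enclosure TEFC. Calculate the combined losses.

15.3 kW

P_in = √3·V·I·cosφ = 1.732×575×147×0.904 = 132343 W
P_out = 117000 W
Losses = P_in − P_out = 132343 − 117000 = 15343 W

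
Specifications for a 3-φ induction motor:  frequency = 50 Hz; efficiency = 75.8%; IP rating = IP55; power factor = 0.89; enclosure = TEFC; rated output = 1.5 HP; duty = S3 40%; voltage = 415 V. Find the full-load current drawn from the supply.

P_out = 1.5 × 746 = 1119 W
P_in = P_out / η = 1119 / 0.758 = 1476 W
I_L = P_in / (√3·V_L·cosφ) = 1476 / (1.732 × 415 × 0.89) = 2.31 A

2.31 A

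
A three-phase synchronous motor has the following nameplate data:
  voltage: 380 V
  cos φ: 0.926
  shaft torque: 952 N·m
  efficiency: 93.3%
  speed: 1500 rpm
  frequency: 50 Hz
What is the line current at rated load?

263 A

ω = 2π×1500/60 = 157.1 rad/s; P_out = τω = 952 × 157.1 = 149559 W
P_in = P_out / η = 149559 / 0.933 = 160299 W
I_L = P_in / (√3·V_L·cosφ) = 160299 / (1.732 × 380 × 0.926) = 263 A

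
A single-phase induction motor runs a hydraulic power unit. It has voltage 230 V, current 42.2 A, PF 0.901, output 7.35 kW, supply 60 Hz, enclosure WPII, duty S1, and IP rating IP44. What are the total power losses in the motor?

P_in = V·I·cosφ = 230×42.2×0.901 = 8745 W
P_out = 7350 W
Losses = P_in − P_out = 8745 − 7350 = 1395 W

1.4 kW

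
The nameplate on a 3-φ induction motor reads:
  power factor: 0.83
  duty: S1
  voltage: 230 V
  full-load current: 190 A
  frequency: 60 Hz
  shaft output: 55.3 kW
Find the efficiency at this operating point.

P_out = 55.3 kW = 55300 W
P_in = √3·V_L·I_L·cosφ = 1.732 × 230 × 190 × 0.83 = 62821 W
η = P_out / P_in = 55300 / 62821 = 0.880 = 88.0%

88.0 %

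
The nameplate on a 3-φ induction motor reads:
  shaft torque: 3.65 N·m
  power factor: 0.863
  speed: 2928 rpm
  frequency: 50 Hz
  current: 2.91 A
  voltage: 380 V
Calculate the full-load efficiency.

67.7 %

ω = 2π × 2928/60 = 306.6 rad/s; P_out = τω = 3.65 × 306.6 = 1119 W
P_in = √3·V_L·I_L·cosφ = 1.732 × 380 × 2.91 × 0.863 = 1653 W
η = P_out / P_in = 1119 / 1653 = 0.677 = 67.7%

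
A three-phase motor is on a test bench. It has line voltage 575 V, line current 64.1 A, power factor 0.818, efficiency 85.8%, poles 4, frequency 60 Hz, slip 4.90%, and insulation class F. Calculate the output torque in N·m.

P_in = √3·V·I·cosφ = 1.732 × 575 × 64.1 × 0.818 = 52219 W
P_out = η·P_in = 0.858 × 52219 = 44804 W
n_s = 120×60/4 = 1800 rpm; n = 1800×(1−0.049) = 1712 rpm
ω = 2π×1712/60 = 179.3 rad/s
τ = P_out/ω = 44804/179.3 = 250 N·m

250 N·m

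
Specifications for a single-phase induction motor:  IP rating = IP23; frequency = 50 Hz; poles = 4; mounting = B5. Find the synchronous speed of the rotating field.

n_s = 120f/p = 120×50/4 = 1500 rpm

1500 rpm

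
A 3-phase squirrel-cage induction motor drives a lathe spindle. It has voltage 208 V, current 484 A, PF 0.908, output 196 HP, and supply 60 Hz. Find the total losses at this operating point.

P_in = √3·V·I·cosφ = 1.732×208×484×0.908 = 158322 W
P_out = 196×746 = 146216 W
Losses = P_in − P_out = 158322 − 146216 = 12106 W

12.1 kW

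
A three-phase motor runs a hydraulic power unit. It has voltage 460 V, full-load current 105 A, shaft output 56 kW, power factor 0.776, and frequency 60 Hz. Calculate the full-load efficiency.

86.3 %

P_out = 56 kW = 56000 W
P_in = √3·V_L·I_L·cosφ = 1.732 × 460 × 105 × 0.776 = 64917 W
η = P_out / P_in = 56000 / 64917 = 0.863 = 86.3%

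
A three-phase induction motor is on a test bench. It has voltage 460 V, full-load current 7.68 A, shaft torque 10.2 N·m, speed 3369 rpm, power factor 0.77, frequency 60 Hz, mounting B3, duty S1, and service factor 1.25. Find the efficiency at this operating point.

76.4 %

ω = 2π × 3369/60 = 352.8 rad/s; P_out = τω = 10.2 × 352.8 = 3599 W
P_in = √3·V_L·I_L·cosφ = 1.732 × 460 × 7.68 × 0.77 = 4711 W
η = P_out / P_in = 3599 / 4711 = 0.764 = 76.4%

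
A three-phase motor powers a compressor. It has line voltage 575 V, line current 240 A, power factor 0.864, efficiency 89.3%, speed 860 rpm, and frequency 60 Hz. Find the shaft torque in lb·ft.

P_in = √3·V·I·cosφ = 1.732 × 575 × 240 × 0.864 = 206510 W
P_out = η·P_in = 0.893 × 206510 = 184413 W
n = 860 rpm
ω = 2π×860/60 = 90.06 rad/s
τ = P_out/ω = 184413/90.06 = 2048 N·m
In lb·ft: 2048/1.356 = 1510 lb·ft

1510 lb·ft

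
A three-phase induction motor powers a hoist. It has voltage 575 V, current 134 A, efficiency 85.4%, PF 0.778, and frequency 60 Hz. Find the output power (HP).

P_in = √3·V·I·cosφ = 1.732 × 575 × 134 × 0.778 = 103825 W
P_out = η·P_in = 0.854 × 103825 = 88667 W
= 88667/746 = 119 HP

119 HP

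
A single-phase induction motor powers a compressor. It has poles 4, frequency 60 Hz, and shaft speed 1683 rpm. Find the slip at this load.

n_s = 120f/p = 120×60/4 = 1800 rpm
s = (n_s − n)/n_s = (1800 − 1683)/1800 = 0.0650

6.50 %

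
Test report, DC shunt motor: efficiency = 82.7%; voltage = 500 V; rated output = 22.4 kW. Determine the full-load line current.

54.2 A

P_out = 22.4 kW = 22400 W
P_in = P_out / η = 22400 / 0.827 = 27086 W
I = P_in / V = 27086 / 500 = 54.2 A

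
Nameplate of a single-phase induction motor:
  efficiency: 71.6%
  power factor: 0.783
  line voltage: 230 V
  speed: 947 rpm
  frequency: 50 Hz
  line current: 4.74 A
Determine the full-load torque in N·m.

P_in = V·I·cosφ = 230 × 4.74 × 0.783 = 854 W
P_out = η·P_in = 0.716 × 854 = 611 W
n = 947 rpm
ω = 2π×947/60 = 99.17 rad/s
τ = P_out/ω = 611/99.17 = 6.16 N·m

6.16 N·m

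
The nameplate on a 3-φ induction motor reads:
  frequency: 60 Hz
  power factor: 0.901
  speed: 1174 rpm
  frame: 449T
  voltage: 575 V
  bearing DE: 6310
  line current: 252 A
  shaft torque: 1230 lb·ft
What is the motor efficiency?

τ = 1230 lb·ft × 1.356 = 1668 N·m
ω = 2π × 1174/60 = 122.9 rad/s; P_out = τω = 1668 × 122.9 = 204997 W
P_in = √3·V_L·I_L·cosφ = 1.732 × 575 × 252 × 0.901 = 226121 W
η = P_out / P_in = 204997 / 226121 = 0.907 = 90.7%

90.7 %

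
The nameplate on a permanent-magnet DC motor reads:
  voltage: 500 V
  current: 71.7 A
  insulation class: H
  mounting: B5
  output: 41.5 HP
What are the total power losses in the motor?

4890 W

P_in = V·I = 500×71.7 = 35850 W
P_out = 41.5×746 = 30959 W
Losses = P_in − P_out = 35850 − 30959 = 4891 W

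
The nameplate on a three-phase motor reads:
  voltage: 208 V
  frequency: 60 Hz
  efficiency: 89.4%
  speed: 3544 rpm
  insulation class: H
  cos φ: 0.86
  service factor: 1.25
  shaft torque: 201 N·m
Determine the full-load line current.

ω = 2π×3544/60 = 371.1 rad/s; P_out = τω = 201 × 371.1 = 74591 W
P_in = P_out / η = 74591 / 0.894 = 83435 W
I_L = P_in / (√3·V_L·cosφ) = 83435 / (1.732 × 208 × 0.86) = 269 A

269 A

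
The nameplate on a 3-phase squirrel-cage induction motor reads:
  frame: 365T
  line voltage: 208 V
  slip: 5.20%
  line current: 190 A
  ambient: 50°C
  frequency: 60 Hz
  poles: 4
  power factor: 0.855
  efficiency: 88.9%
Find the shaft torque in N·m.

P_in = √3·V·I·cosφ = 1.732 × 208 × 190 × 0.855 = 58524 W
P_out = η·P_in = 0.889 × 58524 = 52028 W
n_s = 120×60/4 = 1800 rpm; n = 1800×(1−0.052) = 1706 rpm
ω = 2π×1706/60 = 178.7 rad/s
τ = P_out/ω = 52028/178.7 = 291 N·m

291 N·m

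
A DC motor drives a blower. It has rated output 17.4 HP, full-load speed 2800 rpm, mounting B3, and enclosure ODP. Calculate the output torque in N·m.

44.3 N·m

P_out = 17.4 × 746 = 12980 W
ω = 2π × 2800/60 = 293.2 rad/s
τ = P_out/ω = 12980/293.2 = 44.3 N·m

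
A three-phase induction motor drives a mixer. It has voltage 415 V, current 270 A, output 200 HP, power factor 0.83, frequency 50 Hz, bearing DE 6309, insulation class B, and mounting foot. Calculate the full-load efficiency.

92.6 %

P_out = 200 × 746 = 149200 W
P_in = √3·V_L·I_L·cosφ = 1.732 × 415 × 270 × 0.83 = 161079 W
η = P_out / P_in = 149200 / 161079 = 0.926 = 92.6%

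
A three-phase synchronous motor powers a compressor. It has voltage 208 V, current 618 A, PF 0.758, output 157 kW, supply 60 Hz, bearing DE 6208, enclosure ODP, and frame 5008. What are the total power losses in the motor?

11.8 kW

P_in = √3·V·I·cosφ = 1.732×208×618×0.758 = 168760 W
P_out = 157000 W
Losses = P_in − P_out = 168760 − 157000 = 11760 W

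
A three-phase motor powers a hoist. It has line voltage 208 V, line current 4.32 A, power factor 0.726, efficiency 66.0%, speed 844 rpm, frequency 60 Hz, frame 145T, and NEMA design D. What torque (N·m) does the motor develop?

8.44 N·m

P_in = √3·V·I·cosφ = 1.732 × 208 × 4.32 × 0.726 = 1130 W
P_out = η·P_in = 0.66 × 1130 = 746 W
n = 844 rpm
ω = 2π×844/60 = 88.38 rad/s
τ = P_out/ω = 746/88.38 = 8.44 N·m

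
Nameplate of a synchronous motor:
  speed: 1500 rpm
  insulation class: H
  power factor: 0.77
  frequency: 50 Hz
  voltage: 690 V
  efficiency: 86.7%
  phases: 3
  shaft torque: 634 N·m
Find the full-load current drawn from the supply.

125 A

ω = 2π×1500/60 = 157.1 rad/s; P_out = τω = 634 × 157.1 = 99601 W
P_in = P_out / η = 99601 / 0.867 = 114880 W
I_L = P_in / (√3·V_L·cosφ) = 114880 / (1.732 × 690 × 0.77) = 125 A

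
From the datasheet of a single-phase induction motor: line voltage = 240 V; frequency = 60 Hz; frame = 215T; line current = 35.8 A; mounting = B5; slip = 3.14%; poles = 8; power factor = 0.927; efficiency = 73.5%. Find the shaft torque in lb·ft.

P_in = V·I·cosφ = 240 × 35.8 × 0.927 = 7965 W
P_out = η·P_in = 0.735 × 7965 = 5854 W
n_s = 120×60/8 = 900 rpm; n = 900×(1−0.0314) = 872 rpm
ω = 2π×872/60 = 91.32 rad/s
τ = P_out/ω = 5854/91.32 = 64.1 N·m
In lb·ft: 64.1/1.356 = 47.3 lb·ft

47.3 lb·ft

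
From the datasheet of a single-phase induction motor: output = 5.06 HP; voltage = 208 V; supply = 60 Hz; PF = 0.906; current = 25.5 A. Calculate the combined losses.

1.03 kW

P_in = V·I·cosφ = 208×25.5×0.906 = 4805 W
P_out = 5.06×746 = 3775 W
Losses = P_in − P_out = 4805 − 3775 = 1030 W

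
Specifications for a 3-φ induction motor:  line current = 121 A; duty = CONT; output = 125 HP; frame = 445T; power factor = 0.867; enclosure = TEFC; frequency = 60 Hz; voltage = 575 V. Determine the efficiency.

P_out = 125 × 746 = 93250 W
P_in = √3·V_L·I_L·cosφ = 1.732 × 575 × 121 × 0.867 = 104477 W
η = P_out / P_in = 93250 / 104477 = 0.893 = 89.3%

89.3 %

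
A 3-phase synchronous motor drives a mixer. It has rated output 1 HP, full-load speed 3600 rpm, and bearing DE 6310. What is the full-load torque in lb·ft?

P_out = 1 × 746 = 746 W
ω = 2π × 3600/60 = 377 rad/s
τ = P_out/ω = 746/377 = 1.979 N·m
In lb·ft: 1.979/1.356 = 1.46 lb·ft

1.46 lb·ft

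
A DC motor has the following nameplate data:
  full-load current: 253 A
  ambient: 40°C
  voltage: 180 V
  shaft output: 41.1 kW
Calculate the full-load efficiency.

90.3 %

P_out = 41.1 kW = 41100 W
P_in = V·I = 180 × 253 = 45540 W
η = P_out / P_in = 41100 / 45540 = 0.903 = 90.3%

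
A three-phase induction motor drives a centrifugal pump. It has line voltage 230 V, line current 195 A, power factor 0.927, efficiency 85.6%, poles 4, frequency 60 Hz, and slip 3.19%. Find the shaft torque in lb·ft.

249 lb·ft

P_in = √3·V·I·cosφ = 1.732 × 230 × 195 × 0.927 = 72010 W
P_out = η·P_in = 0.856 × 72010 = 61641 W
n_s = 120×60/4 = 1800 rpm; n = 1800×(1−0.0319) = 1743 rpm
ω = 2π×1743/60 = 182.5 rad/s
τ = P_out/ω = 61641/182.5 = 337.8 N·m
In lb·ft: 337.8/1.356 = 249 lb·ft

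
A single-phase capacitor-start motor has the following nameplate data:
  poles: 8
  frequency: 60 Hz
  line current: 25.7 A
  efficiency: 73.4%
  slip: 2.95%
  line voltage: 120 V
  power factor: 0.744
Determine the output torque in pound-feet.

P_in = V·I·cosφ = 120 × 25.7 × 0.744 = 2294 W
P_out = η·P_in = 0.734 × 2294 = 1684 W
n_s = 120×60/8 = 900 rpm; n = 900×(1−0.0295) = 873 rpm
ω = 2π×873/60 = 91.42 rad/s
τ = P_out/ω = 1684/91.42 = 18.42 N·m
In lb·ft: 18.42/1.356 = 13.6 lb·ft

13.6 lb·ft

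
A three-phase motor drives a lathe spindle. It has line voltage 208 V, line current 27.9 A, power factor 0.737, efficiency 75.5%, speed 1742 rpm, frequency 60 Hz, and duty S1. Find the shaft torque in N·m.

30.7 N·m

P_in = √3·V·I·cosφ = 1.732 × 208 × 27.9 × 0.737 = 7408 W
P_out = η·P_in = 0.755 × 7408 = 5593 W
n = 1742 rpm
ω = 2π×1742/60 = 182.4 rad/s
τ = P_out/ω = 5593/182.4 = 30.7 N·m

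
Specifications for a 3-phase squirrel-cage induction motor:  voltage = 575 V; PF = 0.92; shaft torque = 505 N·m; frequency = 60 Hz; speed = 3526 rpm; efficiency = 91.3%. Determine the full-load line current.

223 A

ω = 2π×3526/60 = 369.2 rad/s; P_out = τω = 505 × 369.2 = 186446 W
P_in = P_out / η = 186446 / 0.913 = 204212 W
I_L = P_in / (√3·V_L·cosφ) = 204212 / (1.732 × 575 × 0.92) = 223 A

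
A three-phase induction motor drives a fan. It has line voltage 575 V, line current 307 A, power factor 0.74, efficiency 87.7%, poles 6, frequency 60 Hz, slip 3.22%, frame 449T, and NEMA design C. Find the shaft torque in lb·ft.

1200 lb·ft

P_in = √3·V·I·cosφ = 1.732 × 575 × 307 × 0.74 = 226249 W
P_out = η·P_in = 0.877 × 226249 = 198420 W
n_s = 120×60/6 = 1200 rpm; n = 1200×(1−0.0322) = 1161 rpm
ω = 2π×1161/60 = 121.6 rad/s
τ = P_out/ω = 198420/121.6 = 1632 N·m
In lb·ft: 1632/1.356 = 1200 lb·ft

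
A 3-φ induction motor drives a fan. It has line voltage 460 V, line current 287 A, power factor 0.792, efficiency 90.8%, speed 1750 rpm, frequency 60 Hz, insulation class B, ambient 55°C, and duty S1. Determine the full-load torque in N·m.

P_in = √3·V·I·cosφ = 1.732 × 460 × 287 × 0.792 = 181098 W
P_out = η·P_in = 0.908 × 181098 = 164437 W
n = 1750 rpm
ω = 2π×1750/60 = 183.3 rad/s
τ = P_out/ω = 164437/183.3 = 897 N·m

897 N·m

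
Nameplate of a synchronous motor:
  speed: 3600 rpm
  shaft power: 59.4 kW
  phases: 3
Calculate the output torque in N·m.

158 N·m

ω = 2π × 3600/60 = 377 rad/s
τ = P/ω = 59400/377 = 158 N·m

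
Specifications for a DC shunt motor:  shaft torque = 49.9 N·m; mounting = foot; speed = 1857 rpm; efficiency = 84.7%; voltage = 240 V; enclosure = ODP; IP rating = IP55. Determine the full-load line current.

ω = 2π×1857/60 = 194.5 rad/s; P_out = τω = 49.9 × 194.5 = 9706 W
P_in = P_out / η = 9706 / 0.847 = 11459 W
I = P_in / V = 11459 / 240 = 47.7 A

47.7 A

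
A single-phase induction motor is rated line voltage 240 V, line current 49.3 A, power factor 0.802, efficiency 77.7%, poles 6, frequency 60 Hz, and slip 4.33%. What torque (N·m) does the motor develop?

61.3 N·m

P_in = V·I·cosφ = 240 × 49.3 × 0.802 = 9489 W
P_out = η·P_in = 0.777 × 9489 = 7373 W
n_s = 120×60/6 = 1200 rpm; n = 1200×(1−0.0433) = 1148 rpm
ω = 2π×1148/60 = 120.2 rad/s
τ = P_out/ω = 7373/120.2 = 61.3 N·m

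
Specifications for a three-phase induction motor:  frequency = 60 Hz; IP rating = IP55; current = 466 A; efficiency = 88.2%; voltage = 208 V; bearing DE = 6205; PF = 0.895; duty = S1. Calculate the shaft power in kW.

133 kW

P_in = √3·V·I·cosφ = 1.732 × 208 × 466 × 0.895 = 150252 W
P_out = η·P_in = 0.882 × 150252 = 132522 W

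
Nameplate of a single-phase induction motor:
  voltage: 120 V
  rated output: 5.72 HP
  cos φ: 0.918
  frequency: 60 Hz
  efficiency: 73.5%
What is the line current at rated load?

52.7 A

P_out = 5.72 × 746 = 4267 W
P_in = P_out / η = 4267 / 0.735 = 5805 W
I = P_in / (V·cosφ) = 5805 / (120 × 0.918) = 52.7 A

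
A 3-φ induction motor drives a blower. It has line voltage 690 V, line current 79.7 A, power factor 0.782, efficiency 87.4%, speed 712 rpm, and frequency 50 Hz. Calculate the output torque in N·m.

P_in = √3·V·I·cosφ = 1.732 × 690 × 79.7 × 0.782 = 74484 W
P_out = η·P_in = 0.874 × 74484 = 65099 W
n = 712 rpm
ω = 2π×712/60 = 74.56 rad/s
τ = P_out/ω = 65099/74.56 = 873 N·m

873 N·m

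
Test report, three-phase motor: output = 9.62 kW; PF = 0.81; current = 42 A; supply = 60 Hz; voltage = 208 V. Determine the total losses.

P_in = √3·V·I·cosφ = 1.732×208×42×0.81 = 12256 W
P_out = 9620 W
Losses = P_in − P_out = 12256 − 9620 = 2636 W

2640 W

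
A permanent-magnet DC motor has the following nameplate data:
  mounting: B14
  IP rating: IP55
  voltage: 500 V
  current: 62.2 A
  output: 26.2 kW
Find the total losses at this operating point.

P_in = V·I = 500×62.2 = 31100 W
P_out = 26200 W
Losses = P_in − P_out = 31100 − 26200 = 4900 W

4.9 kW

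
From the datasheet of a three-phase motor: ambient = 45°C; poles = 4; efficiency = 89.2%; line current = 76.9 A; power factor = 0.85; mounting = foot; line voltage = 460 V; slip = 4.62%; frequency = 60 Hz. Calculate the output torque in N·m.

P_in = √3·V·I·cosφ = 1.732 × 460 × 76.9 × 0.85 = 52078 W
P_out = η·P_in = 0.892 × 52078 = 46454 W
n_s = 120×60/4 = 1800 rpm; n = 1800×(1−0.0462) = 1717 rpm
ω = 2π×1717/60 = 179.8 rad/s
τ = P_out/ω = 46454/179.8 = 258 N·m

258 N·m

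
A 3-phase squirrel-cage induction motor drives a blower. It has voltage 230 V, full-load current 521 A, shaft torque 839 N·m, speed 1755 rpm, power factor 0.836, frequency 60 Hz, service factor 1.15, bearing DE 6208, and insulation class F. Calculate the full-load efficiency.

88.9 %

ω = 2π × 1755/60 = 183.8 rad/s; P_out = τω = 839 × 183.8 = 154208 W
P_in = √3·V_L·I_L·cosφ = 1.732 × 230 × 521 × 0.836 = 173508 W
η = P_out / P_in = 154208 / 173508 = 0.889 = 88.9%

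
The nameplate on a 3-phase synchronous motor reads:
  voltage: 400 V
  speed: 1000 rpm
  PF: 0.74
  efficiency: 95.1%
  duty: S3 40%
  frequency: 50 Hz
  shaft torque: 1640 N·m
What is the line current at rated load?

ω = 2π×1000/60 = 104.7 rad/s; P_out = τω = 1640 × 104.7 = 171708 W
P_in = P_out / η = 171708 / 0.951 = 180555 W
I_L = P_in / (√3·V_L·cosφ) = 180555 / (1.732 × 400 × 0.74) = 352 A

352 A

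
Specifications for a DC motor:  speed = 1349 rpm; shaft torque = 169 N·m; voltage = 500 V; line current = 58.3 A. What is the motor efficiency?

ω = 2π × 1349/60 = 141.3 rad/s; P_out = τω = 169 × 141.3 = 23880 W
P_in = V·I = 500 × 58.3 = 29150 W
η = P_out / P_in = 23880 / 29150 = 0.819 = 81.9%

81.9 %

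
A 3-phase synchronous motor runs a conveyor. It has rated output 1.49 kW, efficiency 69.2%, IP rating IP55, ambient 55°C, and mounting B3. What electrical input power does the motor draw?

2.15 kW

P_out = 1490 W
P_in = P_out/η = 1490/0.692 = 2153 W = 2.15 kW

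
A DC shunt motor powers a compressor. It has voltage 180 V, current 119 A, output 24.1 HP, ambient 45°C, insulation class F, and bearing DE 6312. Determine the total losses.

3440 W

P_in = V·I = 180×119 = 21420 W
P_out = 24.1×746 = 17979 W
Losses = P_in − P_out = 21420 − 17979 = 3441 W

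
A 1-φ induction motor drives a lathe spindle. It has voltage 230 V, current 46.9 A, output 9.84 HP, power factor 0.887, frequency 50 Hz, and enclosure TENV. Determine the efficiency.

P_out = 9.84 × 746 = 7341 W
P_in = V·I·cosφ = 230 × 46.9 × 0.887 = 9568 W
η = P_out / P_in = 7341 / 9568 = 0.767 = 76.7%

76.7 %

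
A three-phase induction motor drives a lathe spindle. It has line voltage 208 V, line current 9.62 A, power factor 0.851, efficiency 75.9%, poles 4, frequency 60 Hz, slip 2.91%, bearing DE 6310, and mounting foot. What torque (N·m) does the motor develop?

P_in = √3·V·I·cosφ = 1.732 × 208 × 9.62 × 0.851 = 2949 W
P_out = η·P_in = 0.759 × 2949 = 2238 W
n_s = 120×60/4 = 1800 rpm; n = 1800×(1−0.0291) = 1748 rpm
ω = 2π×1748/60 = 183.1 rad/s
τ = P_out/ω = 2238/183.1 = 12.2 N·m

12.2 N·m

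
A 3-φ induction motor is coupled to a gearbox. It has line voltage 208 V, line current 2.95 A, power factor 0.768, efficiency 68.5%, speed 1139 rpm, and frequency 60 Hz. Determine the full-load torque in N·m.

4.69 N·m

P_in = √3·V·I·cosφ = 1.732 × 208 × 2.95 × 0.768 = 816 W
P_out = η·P_in = 0.685 × 816 = 559 W
n = 1139 rpm
ω = 2π×1139/60 = 119.3 rad/s
τ = P_out/ω = 559/119.3 = 4.69 N·m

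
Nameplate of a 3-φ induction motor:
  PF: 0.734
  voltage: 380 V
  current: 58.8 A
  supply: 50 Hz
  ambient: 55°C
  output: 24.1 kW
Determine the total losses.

P_in = √3·V·I·cosφ = 1.732×380×58.8×0.734 = 28406 W
P_out = 24100 W
Losses = P_in − P_out = 28406 − 24100 = 4306 W

4310 W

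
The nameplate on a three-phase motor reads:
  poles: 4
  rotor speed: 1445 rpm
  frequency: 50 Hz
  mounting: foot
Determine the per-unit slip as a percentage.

n_s = 120f/p = 120×50/4 = 1500 rpm
s = (n_s − n)/n_s = (1500 − 1445)/1500 = 0.0367

3.7 %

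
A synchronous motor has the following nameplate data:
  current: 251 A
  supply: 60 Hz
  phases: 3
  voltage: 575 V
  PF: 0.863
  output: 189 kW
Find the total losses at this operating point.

P_in = √3·V·I·cosφ = 1.732×575×251×0.863 = 215725 W
P_out = 189000 W
Losses = P_in − P_out = 215725 − 189000 = 26725 W

26.7 kW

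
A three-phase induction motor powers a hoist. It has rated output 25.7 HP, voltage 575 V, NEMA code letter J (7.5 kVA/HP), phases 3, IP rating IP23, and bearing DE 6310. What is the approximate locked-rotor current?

194 A

S_LR = 7.5 × 25.7 = 192.75 kVA
I_LR = S_LR/(√3·V_L) = 192750/(1.732×575) = 194 A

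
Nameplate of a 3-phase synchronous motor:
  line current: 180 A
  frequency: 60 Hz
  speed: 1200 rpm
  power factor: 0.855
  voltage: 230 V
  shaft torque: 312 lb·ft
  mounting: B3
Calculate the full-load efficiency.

86.7 %

τ = 312 lb·ft × 1.356 = 423.1 N·m
ω = 2π × 1200/60 = 125.7 rad/s; P_out = τω = 423.1 × 125.7 = 53184 W
P_in = √3·V_L·I_L·cosφ = 1.732 × 230 × 180 × 0.855 = 61308 W
η = P_out / P_in = 53184 / 61308 = 0.867 = 86.7%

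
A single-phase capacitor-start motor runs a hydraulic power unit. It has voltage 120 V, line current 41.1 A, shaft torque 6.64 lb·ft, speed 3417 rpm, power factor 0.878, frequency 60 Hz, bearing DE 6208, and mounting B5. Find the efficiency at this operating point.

τ = 6.64 lb·ft × 1.356 = 9.004 N·m
ω = 2π × 3417/60 = 357.8 rad/s; P_out = τω = 9.004 × 357.8 = 3222 W
P_in = V·I·cosφ = 120 × 41.1 × 0.878 = 4330 W
η = P_out / P_in = 3222 / 4330 = 0.744 = 74.4%

74.4 %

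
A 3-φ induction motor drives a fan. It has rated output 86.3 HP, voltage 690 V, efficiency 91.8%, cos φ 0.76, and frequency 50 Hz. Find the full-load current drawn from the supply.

77.2 A

P_out = 86.3 × 746 = 64380 W
P_in = P_out / η = 64380 / 0.918 = 70131 W
I_L = P_in / (√3·V_L·cosφ) = 70131 / (1.732 × 690 × 0.76) = 77.2 A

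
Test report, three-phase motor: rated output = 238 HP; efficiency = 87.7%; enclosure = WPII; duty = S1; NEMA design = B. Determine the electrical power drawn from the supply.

202 kW

P_out = 238 × 746 = 177548 W
P_in = P_out/η = 177548/0.877 = 202449 W = 202 kW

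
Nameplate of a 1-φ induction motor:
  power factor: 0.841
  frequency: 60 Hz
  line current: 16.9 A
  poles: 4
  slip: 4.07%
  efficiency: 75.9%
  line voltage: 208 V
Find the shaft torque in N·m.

12.4 N·m

P_in = V·I·cosφ = 208 × 16.9 × 0.841 = 2956 W
P_out = η·P_in = 0.759 × 2956 = 2244 W
n_s = 120×60/4 = 1800 rpm; n = 1800×(1−0.0407) = 1727 rpm
ω = 2π×1727/60 = 180.9 rad/s
τ = P_out/ω = 2244/180.9 = 12.4 N·m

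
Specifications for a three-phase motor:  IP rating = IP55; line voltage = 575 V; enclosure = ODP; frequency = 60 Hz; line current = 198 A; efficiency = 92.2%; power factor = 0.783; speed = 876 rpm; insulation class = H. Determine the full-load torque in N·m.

1550 N·m

P_in = √3·V·I·cosφ = 1.732 × 575 × 198 × 0.783 = 154398 W
P_out = η·P_in = 0.922 × 154398 = 142355 W
n = 876 rpm
ω = 2π×876/60 = 91.73 rad/s
τ = P_out/ω = 142355/91.73 = 1550 N·m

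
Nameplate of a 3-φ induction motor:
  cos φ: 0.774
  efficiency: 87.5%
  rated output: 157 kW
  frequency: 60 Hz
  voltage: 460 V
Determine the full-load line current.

P_out = 157 kW = 157000 W
P_in = P_out / η = 157000 / 0.875 = 179429 W
I_L = P_in / (√3·V_L·cosφ) = 179429 / (1.732 × 460 × 0.774) = 291 A

291 A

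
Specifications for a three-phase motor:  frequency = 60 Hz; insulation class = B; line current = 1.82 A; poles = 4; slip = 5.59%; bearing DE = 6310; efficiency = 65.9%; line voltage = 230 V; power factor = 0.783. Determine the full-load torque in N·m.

2.1 N·m

P_in = √3·V·I·cosφ = 1.732 × 230 × 1.82 × 0.783 = 568 W
P_out = η·P_in = 0.659 × 568 = 374 W
n_s = 120×60/4 = 1800 rpm; n = 1800×(1−0.0559) = 1699 rpm
ω = 2π×1699/60 = 177.9 rad/s
τ = P_out/ω = 374/177.9 = 2.1 N·m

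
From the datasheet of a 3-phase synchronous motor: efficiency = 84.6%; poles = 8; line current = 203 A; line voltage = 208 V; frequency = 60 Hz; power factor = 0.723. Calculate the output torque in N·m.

475 N·m

P_in = √3·V·I·cosφ = 1.732 × 208 × 203 × 0.723 = 52874 W
P_out = η·P_in = 0.846 × 52874 = 44731 W
n = n_s = 120×60/8 = 900 rpm (synchronous)
ω = 2π×900/60 = 94.25 rad/s
τ = P_out/ω = 44731/94.25 = 475 N·m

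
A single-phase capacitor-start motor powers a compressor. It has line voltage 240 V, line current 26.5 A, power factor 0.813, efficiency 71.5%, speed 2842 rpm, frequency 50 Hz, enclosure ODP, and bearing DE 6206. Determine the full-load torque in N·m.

12.4 N·m

P_in = V·I·cosφ = 240 × 26.5 × 0.813 = 5171 W
P_out = η·P_in = 0.715 × 5171 = 3697 W
n = 2842 rpm
ω = 2π×2842/60 = 297.6 rad/s
τ = P_out/ω = 3697/297.6 = 12.4 N·m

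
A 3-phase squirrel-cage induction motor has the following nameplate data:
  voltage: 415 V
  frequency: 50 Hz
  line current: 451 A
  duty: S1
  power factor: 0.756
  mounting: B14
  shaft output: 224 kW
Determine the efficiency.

91.4 %

P_out = 224 kW = 224000 W
P_in = √3·V_L·I_L·cosφ = 1.732 × 415 × 451 × 0.756 = 245072 W
η = P_out / P_in = 224000 / 245072 = 0.914 = 91.4%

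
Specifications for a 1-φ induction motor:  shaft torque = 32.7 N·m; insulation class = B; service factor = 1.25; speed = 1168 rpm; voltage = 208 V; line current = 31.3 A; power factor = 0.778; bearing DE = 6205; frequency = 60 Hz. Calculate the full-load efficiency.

79.0 %

ω = 2π × 1168/60 = 122.3 rad/s; P_out = τω = 32.7 × 122.3 = 3999 W
P_in = V·I·cosφ = 208 × 31.3 × 0.778 = 5065 W
η = P_out / P_in = 3999 / 5065 = 0.790 = 79.0%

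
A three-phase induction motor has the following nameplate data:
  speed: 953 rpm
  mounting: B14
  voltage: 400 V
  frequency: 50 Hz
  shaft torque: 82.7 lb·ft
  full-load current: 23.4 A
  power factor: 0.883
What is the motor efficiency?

78.2 %

τ = 82.7 lb·ft × 1.356 = 112.1 N·m
ω = 2π × 953/60 = 99.8 rad/s; P_out = τω = 112.1 × 99.8 = 11188 W
P_in = √3·V_L·I_L·cosφ = 1.732 × 400 × 23.4 × 0.883 = 14315 W
η = P_out / P_in = 11188 / 14315 = 0.782 = 78.2%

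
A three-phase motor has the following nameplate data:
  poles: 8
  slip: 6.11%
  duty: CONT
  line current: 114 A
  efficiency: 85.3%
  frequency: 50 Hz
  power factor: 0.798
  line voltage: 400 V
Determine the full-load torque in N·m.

729 N·m

P_in = √3·V·I·cosφ = 1.732 × 400 × 114 × 0.798 = 63025 W
P_out = η·P_in = 0.853 × 63025 = 53760 W
n_s = 120×50/8 = 750 rpm; n = 750×(1−0.0611) = 704 rpm
ω = 2π×704/60 = 73.72 rad/s
τ = P_out/ω = 53760/73.72 = 729 N·m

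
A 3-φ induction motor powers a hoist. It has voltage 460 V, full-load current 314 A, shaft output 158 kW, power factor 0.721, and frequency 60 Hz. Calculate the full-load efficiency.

87.6 %

P_out = 158 kW = 158000 W
P_in = √3·V_L·I_L·cosφ = 1.732 × 460 × 314 × 0.721 = 180373 W
η = P_out / P_in = 158000 / 180373 = 0.876 = 87.6%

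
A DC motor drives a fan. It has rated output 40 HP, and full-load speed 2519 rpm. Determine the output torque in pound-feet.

P_out = 40 × 746 = 29840 W
ω = 2π × 2519/60 = 263.8 rad/s
τ = P_out/ω = 29840/263.8 = 113.1 N·m
In lb·ft: 113.1/1.356 = 83.4 lb·ft

83.4 lb·ft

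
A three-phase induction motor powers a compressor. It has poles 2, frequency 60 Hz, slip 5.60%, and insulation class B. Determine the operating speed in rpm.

n_s = 120f/p = 120×60/2 = 3600 rpm
n = n_s(1 − s) = 3600 × (1 − 0.056) = 3398 rpm

3398 rpm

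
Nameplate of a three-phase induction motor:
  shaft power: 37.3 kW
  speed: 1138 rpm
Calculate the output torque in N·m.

ω = 2π × 1138/60 = 119.2 rad/s
τ = P/ω = 37300/119.2 = 313 N·m

313 N·m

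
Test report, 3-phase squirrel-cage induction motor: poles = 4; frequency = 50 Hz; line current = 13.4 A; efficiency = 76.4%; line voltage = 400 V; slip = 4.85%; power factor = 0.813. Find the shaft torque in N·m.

38.6 N·m

P_in = √3·V·I·cosφ = 1.732 × 400 × 13.4 × 0.813 = 7548 W
P_out = η·P_in = 0.764 × 7548 = 5767 W
n_s = 120×50/4 = 1500 rpm; n = 1500×(1−0.0485) = 1427 rpm
ω = 2π×1427/60 = 149.4 rad/s
τ = P_out/ω = 5767/149.4 = 38.6 N·m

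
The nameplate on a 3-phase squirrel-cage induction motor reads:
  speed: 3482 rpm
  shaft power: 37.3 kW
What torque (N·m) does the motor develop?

ω = 2π × 3482/60 = 364.6 rad/s
τ = P/ω = 37300/364.6 = 102 N·m

102 N·m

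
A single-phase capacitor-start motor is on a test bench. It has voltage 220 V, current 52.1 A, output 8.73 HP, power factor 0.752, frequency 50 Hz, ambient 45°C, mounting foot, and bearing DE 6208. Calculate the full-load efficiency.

P_out = 8.73 × 746 = 6513 W
P_in = V·I·cosφ = 220 × 52.1 × 0.752 = 8619 W
η = P_out / P_in = 6513 / 8619 = 0.756 = 75.6%

75.6 %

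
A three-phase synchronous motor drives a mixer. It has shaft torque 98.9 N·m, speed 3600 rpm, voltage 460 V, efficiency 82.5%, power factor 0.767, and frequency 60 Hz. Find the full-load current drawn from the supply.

ω = 2π×3600/60 = 377 rad/s; P_out = τω = 98.9 × 377 = 37285 W
P_in = P_out / η = 37285 / 0.825 = 45194 W
I_L = P_in / (√3·V_L·cosφ) = 45194 / (1.732 × 460 × 0.767) = 74 A

74 A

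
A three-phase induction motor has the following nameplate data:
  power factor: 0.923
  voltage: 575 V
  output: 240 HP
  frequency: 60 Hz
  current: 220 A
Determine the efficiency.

88.5 %

P_out = 240 × 746 = 179040 W
P_in = √3·V_L·I_L·cosφ = 1.732 × 575 × 220 × 0.923 = 202227 W
η = P_out / P_in = 179040 / 202227 = 0.885 = 88.5%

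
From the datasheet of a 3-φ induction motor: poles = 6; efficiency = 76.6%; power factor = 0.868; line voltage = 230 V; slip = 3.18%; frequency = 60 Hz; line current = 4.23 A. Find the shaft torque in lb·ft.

6.79 lb·ft

P_in = √3·V·I·cosφ = 1.732 × 230 × 4.23 × 0.868 = 1463 W
P_out = η·P_in = 0.766 × 1463 = 1121 W
n_s = 120×60/6 = 1200 rpm; n = 1200×(1−0.0318) = 1162 rpm
ω = 2π×1162/60 = 121.7 rad/s
τ = P_out/ω = 1121/121.7 = 9.211 N·m
In lb·ft: 9.211/1.356 = 6.79 lb·ft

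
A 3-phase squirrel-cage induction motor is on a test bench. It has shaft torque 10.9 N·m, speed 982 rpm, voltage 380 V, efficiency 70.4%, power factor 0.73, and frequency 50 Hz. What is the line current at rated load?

ω = 2π×982/60 = 102.8 rad/s; P_out = τω = 10.9 × 102.8 = 1121 W
P_in = P_out / η = 1121 / 0.704 = 1592 W
I_L = P_in / (√3·V_L·cosφ) = 1592 / (1.732 × 380 × 0.73) = 3.31 A

3.31 A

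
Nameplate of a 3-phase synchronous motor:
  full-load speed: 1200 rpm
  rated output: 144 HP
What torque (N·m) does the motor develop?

855 N·m

P_out = 144 × 746 = 107424 W
ω = 2π × 1200/60 = 125.7 rad/s
τ = P_out/ω = 107424/125.7 = 855 N·m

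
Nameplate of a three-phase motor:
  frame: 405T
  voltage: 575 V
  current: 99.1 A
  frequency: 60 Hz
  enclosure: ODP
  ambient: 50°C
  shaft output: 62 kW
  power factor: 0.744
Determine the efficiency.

P_out = 62 kW = 62000 W
P_in = √3·V_L·I_L·cosφ = 1.732 × 575 × 99.1 × 0.744 = 73428 W
η = P_out / P_in = 62000 / 73428 = 0.844 = 84.4%

84.4 %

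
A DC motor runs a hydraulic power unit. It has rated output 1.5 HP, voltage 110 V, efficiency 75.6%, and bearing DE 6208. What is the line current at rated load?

P_out = 1.5 × 746 = 1119 W
P_in = P_out / η = 1119 / 0.756 = 1480 W
I = P_in / V = 1480 / 110 = 13.5 A

13.5 A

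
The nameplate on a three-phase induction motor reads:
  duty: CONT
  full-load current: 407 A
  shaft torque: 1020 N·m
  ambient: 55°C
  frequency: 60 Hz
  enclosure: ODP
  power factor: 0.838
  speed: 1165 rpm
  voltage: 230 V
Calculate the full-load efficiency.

91.6 %

ω = 2π × 1165/60 = 122 rad/s; P_out = τω = 1020 × 122 = 124440 W
P_in = √3·V_L·I_L·cosφ = 1.732 × 230 × 407 × 0.838 = 135867 W
η = P_out / P_in = 124440 / 135867 = 0.916 = 91.6%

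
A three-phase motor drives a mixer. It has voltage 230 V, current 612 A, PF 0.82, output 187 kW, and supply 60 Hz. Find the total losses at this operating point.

P_in = √3·V·I·cosφ = 1.732×230×612×0.82 = 199913 W
P_out = 187000 W
Losses = P_in − P_out = 199913 − 187000 = 12913 W

12900 W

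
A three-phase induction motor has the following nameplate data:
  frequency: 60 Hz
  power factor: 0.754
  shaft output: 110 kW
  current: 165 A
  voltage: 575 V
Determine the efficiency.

88.8 %

P_out = 110 kW = 110000 W
P_in = √3·V_L·I_L·cosφ = 1.732 × 575 × 165 × 0.754 = 123900 W
η = P_out / P_in = 110000 / 123900 = 0.888 = 88.8%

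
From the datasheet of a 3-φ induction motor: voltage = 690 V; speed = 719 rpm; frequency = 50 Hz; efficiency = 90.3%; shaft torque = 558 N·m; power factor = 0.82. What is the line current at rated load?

47.5 A

ω = 2π×719/60 = 75.29 rad/s; P_out = τω = 558 × 75.29 = 42012 W
P_in = P_out / η = 42012 / 0.903 = 46525 W
I_L = P_in / (√3·V_L·cosφ) = 46525 / (1.732 × 690 × 0.82) = 47.5 A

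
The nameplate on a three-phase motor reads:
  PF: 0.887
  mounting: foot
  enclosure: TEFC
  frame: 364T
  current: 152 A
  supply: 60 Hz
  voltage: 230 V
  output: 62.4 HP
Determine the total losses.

P_in = √3·V·I·cosφ = 1.732×230×152×0.887 = 53708 W
P_out = 62.4×746 = 46550 W
Losses = P_in − P_out = 53708 − 46550 = 7158 W

7160 W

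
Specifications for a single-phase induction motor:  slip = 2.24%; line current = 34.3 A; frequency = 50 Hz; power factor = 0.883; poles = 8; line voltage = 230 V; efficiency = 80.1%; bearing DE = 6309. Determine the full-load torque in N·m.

P_in = V·I·cosφ = 230 × 34.3 × 0.883 = 6966 W
P_out = η·P_in = 0.801 × 6966 = 5580 W
n_s = 120×50/8 = 750 rpm; n = 750×(1−0.0224) = 733 rpm
ω = 2π×733/60 = 76.76 rad/s
τ = P_out/ω = 5580/76.76 = 72.7 N·m

72.7 N·m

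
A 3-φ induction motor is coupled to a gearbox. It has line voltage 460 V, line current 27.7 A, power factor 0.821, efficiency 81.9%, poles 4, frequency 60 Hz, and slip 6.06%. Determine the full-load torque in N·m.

83.8 N·m

P_in = √3·V·I·cosφ = 1.732 × 460 × 27.7 × 0.821 = 18119 W
P_out = η·P_in = 0.819 × 18119 = 14839 W
n_s = 120×60/4 = 1800 rpm; n = 1800×(1−0.0606) = 1691 rpm
ω = 2π×1691/60 = 177.1 rad/s
τ = P_out/ω = 14839/177.1 = 83.8 N·m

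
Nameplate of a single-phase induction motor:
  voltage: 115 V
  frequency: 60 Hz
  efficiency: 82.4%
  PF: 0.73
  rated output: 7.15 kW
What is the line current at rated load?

P_out = 7.15 kW = 7150 W
P_in = P_out / η = 7150 / 0.824 = 8677 W
I = P_in / (V·cosφ) = 8677 / (115 × 0.73) = 103 A

103 A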